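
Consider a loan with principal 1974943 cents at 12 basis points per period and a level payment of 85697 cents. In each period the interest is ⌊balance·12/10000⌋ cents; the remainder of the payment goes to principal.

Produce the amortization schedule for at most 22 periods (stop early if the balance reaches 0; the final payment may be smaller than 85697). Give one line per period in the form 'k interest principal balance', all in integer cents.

1. interest=⌊1974943·12/10000⌋=2369; principal=85697-2369=83328; balance=1974943-83328=1891615
2. interest=⌊1891615·12/10000⌋=2269; principal=85697-2269=83428; balance=1891615-83428=1808187
3. interest=⌊1808187·12/10000⌋=2169; principal=85697-2169=83528; balance=1808187-83528=1724659
4. interest=⌊1724659·12/10000⌋=2069; principal=85697-2069=83628; balance=1724659-83628=1641031
5. interest=⌊1641031·12/10000⌋=1969; principal=85697-1969=83728; balance=1641031-83728=1557303
6. interest=⌊1557303·12/10000⌋=1868; principal=85697-1868=83829; balance=1557303-83829=1473474
7. interest=⌊1473474·12/10000⌋=1768; principal=85697-1768=83929; balance=1473474-83929=1389545
8. interest=⌊1389545·12/10000⌋=1667; principal=85697-1667=84030; balance=1389545-84030=1305515
9. interest=⌊1305515·12/10000⌋=1566; principal=85697-1566=84131; balance=1305515-84131=1221384
10. interest=⌊1221384·12/10000⌋=1465; principal=85697-1465=84232; balance=1221384-84232=1137152
11. interest=⌊1137152·12/10000⌋=1364; principal=85697-1364=84333; balance=1137152-84333=1052819
12. interest=⌊1052819·12/10000⌋=1263; principal=85697-1263=84434; balance=1052819-84434=968385
13. interest=⌊968385·12/10000⌋=1162; principal=85697-1162=84535; balance=968385-84535=883850
14. interest=⌊883850·12/10000⌋=1060; principal=85697-1060=84637; balance=883850-84637=799213
15. interest=⌊799213·12/10000⌋=959; principal=85697-959=84738; balance=799213-84738=714475
16. interest=⌊714475·12/10000⌋=857; principal=85697-857=84840; balance=714475-84840=629635
17. interest=⌊629635·12/10000⌋=755; principal=85697-755=84942; balance=629635-84942=544693
18. interest=⌊544693·12/10000⌋=653; principal=85697-653=85044; balance=544693-85044=459649
19. interest=⌊459649·12/10000⌋=551; principal=85697-551=85146; balance=459649-85146=374503
20. interest=⌊374503·12/10000⌋=449; principal=85697-449=85248; balance=374503-85248=289255
21. interest=⌊289255·12/10000⌋=347; principal=85697-347=85350; balance=289255-85350=203905
22. interest=⌊203905·12/10000⌋=244; principal=85697-244=85453; balance=203905-85453=118452

1 2369 83328 1891615
2 2269 83428 1808187
3 2169 83528 1724659
4 2069 83628 1641031
5 1969 83728 1557303
6 1868 83829 1473474
7 1768 83929 1389545
8 1667 84030 1305515
9 1566 84131 1221384
10 1465 84232 1137152
11 1364 84333 1052819
12 1263 84434 968385
13 1162 84535 883850
14 1060 84637 799213
15 959 84738 714475
16 857 84840 629635
17 755 84942 544693
18 653 85044 459649
19 551 85146 374503
20 449 85248 289255
21 347 85350 203905
22 244 85453 118452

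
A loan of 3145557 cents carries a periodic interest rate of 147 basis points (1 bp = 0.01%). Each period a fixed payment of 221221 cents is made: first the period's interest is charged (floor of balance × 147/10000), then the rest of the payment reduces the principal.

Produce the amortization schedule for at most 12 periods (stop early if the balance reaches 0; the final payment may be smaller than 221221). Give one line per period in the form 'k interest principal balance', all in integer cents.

1 46239 174982 2970575
2 43667 177554 2793021
3 41057 180164 2612857
4 38408 182813 2430044
5 35721 185500 2244544
6 32994 188227 2056317
7 30227 190994 1865323
8 27420 193801 1671522
9 24571 196650 1474872
10 21680 199541 1275331
11 18747 202474 1072857
12 15770 205451 867406

1. interest=⌊3145557·147/10000⌋=46239; principal=221221-46239=174982; balance=3145557-174982=2970575
2. interest=⌊2970575·147/10000⌋=43667; principal=221221-43667=177554; balance=2970575-177554=2793021
3. interest=⌊2793021·147/10000⌋=41057; principal=221221-41057=180164; balance=2793021-180164=2612857
4. interest=⌊2612857·147/10000⌋=38408; principal=221221-38408=182813; balance=2612857-182813=2430044
5. interest=⌊2430044·147/10000⌋=35721; principal=221221-35721=185500; balance=2430044-185500=2244544
6. interest=⌊2244544·147/10000⌋=32994; principal=221221-32994=188227; balance=2244544-188227=2056317
7. interest=⌊2056317·147/10000⌋=30227; principal=221221-30227=190994; balance=2056317-190994=1865323
8. interest=⌊1865323·147/10000⌋=27420; principal=221221-27420=193801; balance=1865323-193801=1671522
9. interest=⌊1671522·147/10000⌋=24571; principal=221221-24571=196650; balance=1671522-196650=1474872
10. interest=⌊1474872·147/10000⌋=21680; principal=221221-21680=199541; balance=1474872-199541=1275331
11. interest=⌊1275331·147/10000⌋=18747; principal=221221-18747=202474; balance=1275331-202474=1072857
12. interest=⌊1072857·147/10000⌋=15770; principal=221221-15770=205451; balance=1072857-205451=867406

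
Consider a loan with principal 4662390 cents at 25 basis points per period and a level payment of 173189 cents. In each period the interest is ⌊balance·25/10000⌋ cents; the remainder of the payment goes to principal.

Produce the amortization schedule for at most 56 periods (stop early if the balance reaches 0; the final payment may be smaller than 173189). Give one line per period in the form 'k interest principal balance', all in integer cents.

1 11655 161534 4500856
2 11252 161937 4338919
3 10847 162342 4176577
4 10441 162748 4013829
5 10034 163155 3850674
6 9626 163563 3687111
7 9217 163972 3523139
8 8807 164382 3358757
9 8396 164793 3193964
10 7984 165205 3028759
11 7571 165618 2863141
12 7157 166032 2697109
13 6742 166447 2530662
14 6326 166863 2363799
15 5909 167280 2196519
16 5491 167698 2028821
17 5072 168117 1860704
18 4651 168538 1692166
19 4230 168959 1523207
20 3808 169381 1353826
21 3384 169805 1184021
22 2960 170229 1013792
23 2534 170655 843137
24 2107 171082 672055
25 1680 171509 500546
26 1251 171938 328608
27 821 172368 156240
28 390 156240 0

1. interest=⌊4662390·25/10000⌋=11655; principal=173189-11655=161534; balance=4662390-161534=4500856
2. interest=⌊4500856·25/10000⌋=11252; principal=173189-11252=161937; balance=4500856-161937=4338919
3. interest=⌊4338919·25/10000⌋=10847; principal=173189-10847=162342; balance=4338919-162342=4176577
4. interest=⌊4176577·25/10000⌋=10441; principal=173189-10441=162748; balance=4176577-162748=4013829
5. interest=⌊4013829·25/10000⌋=10034; principal=173189-10034=163155; balance=4013829-163155=3850674
6. interest=⌊3850674·25/10000⌋=9626; principal=173189-9626=163563; balance=3850674-163563=3687111
7. interest=⌊3687111·25/10000⌋=9217; principal=173189-9217=163972; balance=3687111-163972=3523139
8. interest=⌊3523139·25/10000⌋=8807; principal=173189-8807=164382; balance=3523139-164382=3358757
9. interest=⌊3358757·25/10000⌋=8396; principal=173189-8396=164793; balance=3358757-164793=3193964
10. interest=⌊3193964·25/10000⌋=7984; principal=173189-7984=165205; balance=3193964-165205=3028759
11. interest=⌊3028759·25/10000⌋=7571; principal=173189-7571=165618; balance=3028759-165618=2863141
12. interest=⌊2863141·25/10000⌋=7157; principal=173189-7157=166032; balance=2863141-166032=2697109
13. interest=⌊2697109·25/10000⌋=6742; principal=173189-6742=166447; balance=2697109-166447=2530662
14. interest=⌊2530662·25/10000⌋=6326; principal=173189-6326=166863; balance=2530662-166863=2363799
15. interest=⌊2363799·25/10000⌋=5909; principal=173189-5909=167280; balance=2363799-167280=2196519
16. interest=⌊2196519·25/10000⌋=5491; principal=173189-5491=167698; balance=2196519-167698=2028821
17. interest=⌊2028821·25/10000⌋=5072; principal=173189-5072=168117; balance=2028821-168117=1860704
18. interest=⌊1860704·25/10000⌋=4651; principal=173189-4651=168538; balance=1860704-168538=1692166
19. interest=⌊1692166·25/10000⌋=4230; principal=173189-4230=168959; balance=1692166-168959=1523207
20. interest=⌊1523207·25/10000⌋=3808; principal=173189-3808=169381; balance=1523207-169381=1353826
21. interest=⌊1353826·25/10000⌋=3384; principal=173189-3384=169805; balance=1353826-169805=1184021
22. interest=⌊1184021·25/10000⌋=2960; principal=173189-2960=170229; balance=1184021-170229=1013792
23. interest=⌊1013792·25/10000⌋=2534; principal=173189-2534=170655; balance=1013792-170655=843137
24. interest=⌊843137·25/10000⌋=2107; principal=173189-2107=171082; balance=843137-171082=672055
25. interest=⌊672055·25/10000⌋=1680; principal=173189-1680=171509; balance=672055-171509=500546
26. interest=⌊500546·25/10000⌋=1251; principal=173189-1251=171938; balance=500546-171938=328608
27. interest=⌊328608·25/10000⌋=821; principal=173189-821=172368; balance=328608-172368=156240
28. interest=⌊156240·25/10000⌋=390; principal=min(173189-390,156240)=156240; balance=156240-156240=0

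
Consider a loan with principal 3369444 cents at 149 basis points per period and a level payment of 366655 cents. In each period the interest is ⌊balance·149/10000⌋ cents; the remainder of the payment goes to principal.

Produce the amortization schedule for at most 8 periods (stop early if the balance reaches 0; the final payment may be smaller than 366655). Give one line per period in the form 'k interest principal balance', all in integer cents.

1. interest=⌊3369444·149/10000⌋=50204; principal=366655-50204=316451; balance=3369444-316451=3052993
2. interest=⌊3052993·149/10000⌋=45489; principal=366655-45489=321166; balance=3052993-321166=2731827
3. interest=⌊2731827·149/10000⌋=40704; principal=366655-40704=325951; balance=2731827-325951=2405876
4. interest=⌊2405876·149/10000⌋=35847; principal=366655-35847=330808; balance=2405876-330808=2075068
5. interest=⌊2075068·149/10000⌋=30918; principal=366655-30918=335737; balance=2075068-335737=1739331
6. interest=⌊1739331·149/10000⌋=25916; principal=366655-25916=340739; balance=1739331-340739=1398592
7. interest=⌊1398592·149/10000⌋=20839; principal=366655-20839=345816; balance=1398592-345816=1052776
8. interest=⌊1052776·149/10000⌋=15686; principal=366655-15686=350969; balance=1052776-350969=701807

1 50204 316451 3052993
2 45489 321166 2731827
3 40704 325951 2405876
4 35847 330808 2075068
5 30918 335737 1739331
6 25916 340739 1398592
7 20839 345816 1052776
8 15686 350969 701807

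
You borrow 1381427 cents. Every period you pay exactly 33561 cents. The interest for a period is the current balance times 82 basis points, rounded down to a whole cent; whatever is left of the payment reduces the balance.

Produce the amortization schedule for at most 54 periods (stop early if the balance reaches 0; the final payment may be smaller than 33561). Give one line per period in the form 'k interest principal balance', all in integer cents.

1 11327 22234 1359193
2 11145 22416 1336777
3 10961 22600 1314177
4 10776 22785 1291392
5 10589 22972 1268420
6 10401 23160 1245260
7 10211 23350 1221910
8 10019 23542 1198368
9 9826 23735 1174633
10 9631 23930 1150703
11 9435 24126 1126577
12 9237 24324 1102253
13 9038 24523 1077730
14 8837 24724 1053006
15 8634 24927 1028079
16 8430 25131 1002948
17 8224 25337 977611
18 8016 25545 952066
19 7806 25755 926311
20 7595 25966 900345
21 7382 26179 874166
22 7168 26393 847773
23 6951 26610 821163
24 6733 26828 794335
25 6513 27048 767287
26 6291 27270 740017
27 6068 27493 712524
28 5842 27719 684805
29 5615 27946 656859
30 5386 28175 628684
31 5155 28406 600278
32 4922 28639 571639
33 4687 28874 542765
34 4450 29111 513654
35 4211 29350 484304
36 3971 29590 454714
37 3728 29833 424881
38 3484 30077 394804
39 3237 30324 364480
40 2988 30573 333907
41 2738 30823 303084
42 2485 31076 272008
43 2230 31331 240677
44 1973 31588 209089
45 1714 31847 177242
46 1453 32108 145134
47 1190 32371 112763
48 924 32637 80126
49 657 32904 47222
50 387 33174 14048
51 115 14048 0

1. interest=⌊1381427·82/10000⌋=11327; principal=33561-11327=22234; balance=1381427-22234=1359193
2. interest=⌊1359193·82/10000⌋=11145; principal=33561-11145=22416; balance=1359193-22416=1336777
3. interest=⌊1336777·82/10000⌋=10961; principal=33561-10961=22600; balance=1336777-22600=1314177
4. interest=⌊1314177·82/10000⌋=10776; principal=33561-10776=22785; balance=1314177-22785=1291392
5. interest=⌊1291392·82/10000⌋=10589; principal=33561-10589=22972; balance=1291392-22972=1268420
6. interest=⌊1268420·82/10000⌋=10401; principal=33561-10401=23160; balance=1268420-23160=1245260
7. interest=⌊1245260·82/10000⌋=10211; principal=33561-10211=23350; balance=1245260-23350=1221910
8. interest=⌊1221910·82/10000⌋=10019; principal=33561-10019=23542; balance=1221910-23542=1198368
9. interest=⌊1198368·82/10000⌋=9826; principal=33561-9826=23735; balance=1198368-23735=1174633
10. interest=⌊1174633·82/10000⌋=9631; principal=33561-9631=23930; balance=1174633-23930=1150703
11. interest=⌊1150703·82/10000⌋=9435; principal=33561-9435=24126; balance=1150703-24126=1126577
12. interest=⌊1126577·82/10000⌋=9237; principal=33561-9237=24324; balance=1126577-24324=1102253
13. interest=⌊1102253·82/10000⌋=9038; principal=33561-9038=24523; balance=1102253-24523=1077730
14. interest=⌊1077730·82/10000⌋=8837; principal=33561-8837=24724; balance=1077730-24724=1053006
15. interest=⌊1053006·82/10000⌋=8634; principal=33561-8634=24927; balance=1053006-24927=1028079
16. interest=⌊1028079·82/10000⌋=8430; principal=33561-8430=25131; balance=1028079-25131=1002948
17. interest=⌊1002948·82/10000⌋=8224; principal=33561-8224=25337; balance=1002948-25337=977611
18. interest=⌊977611·82/10000⌋=8016; principal=33561-8016=25545; balance=977611-25545=952066
19. interest=⌊952066·82/10000⌋=7806; principal=33561-7806=25755; balance=952066-25755=926311
20. interest=⌊926311·82/10000⌋=7595; principal=33561-7595=25966; balance=926311-25966=900345
21. interest=⌊900345·82/10000⌋=7382; principal=33561-7382=26179; balance=900345-26179=874166
22. interest=⌊874166·82/10000⌋=7168; principal=33561-7168=26393; balance=874166-26393=847773
23. interest=⌊847773·82/10000⌋=6951; principal=33561-6951=26610; balance=847773-26610=821163
24. interest=⌊821163·82/10000⌋=6733; principal=33561-6733=26828; balance=821163-26828=794335
25. interest=⌊794335·82/10000⌋=6513; principal=33561-6513=27048; balance=794335-27048=767287
26. interest=⌊767287·82/10000⌋=6291; principal=33561-6291=27270; balance=767287-27270=740017
27. interest=⌊740017·82/10000⌋=6068; principal=33561-6068=27493; balance=740017-27493=712524
28. interest=⌊712524·82/10000⌋=5842; principal=33561-5842=27719; balance=712524-27719=684805
29. interest=⌊684805·82/10000⌋=5615; principal=33561-5615=27946; balance=684805-27946=656859
30. interest=⌊656859·82/10000⌋=5386; principal=33561-5386=28175; balance=656859-28175=628684
31. interest=⌊628684·82/10000⌋=5155; principal=33561-5155=28406; balance=628684-28406=600278
32. interest=⌊600278·82/10000⌋=4922; principal=33561-4922=28639; balance=600278-28639=571639
33. interest=⌊571639·82/10000⌋=4687; principal=33561-4687=28874; balance=571639-28874=542765
34. interest=⌊542765·82/10000⌋=4450; principal=33561-4450=29111; balance=542765-29111=513654
35. interest=⌊513654·82/10000⌋=4211; principal=33561-4211=29350; balance=513654-29350=484304
36. interest=⌊484304·82/10000⌋=3971; principal=33561-3971=29590; balance=484304-29590=454714
37. interest=⌊454714·82/10000⌋=3728; principal=33561-3728=29833; balance=454714-29833=424881
38. interest=⌊424881·82/10000⌋=3484; principal=33561-3484=30077; balance=424881-30077=394804
39. interest=⌊394804·82/10000⌋=3237; principal=33561-3237=30324; balance=394804-30324=364480
40. interest=⌊364480·82/10000⌋=2988; principal=33561-2988=30573; balance=364480-30573=333907
41. interest=⌊333907·82/10000⌋=2738; principal=33561-2738=30823; balance=333907-30823=303084
42. interest=⌊303084·82/10000⌋=2485; principal=33561-2485=31076; balance=303084-31076=272008
43. interest=⌊272008·82/10000⌋=2230; principal=33561-2230=31331; balance=272008-31331=240677
44. interest=⌊240677·82/10000⌋=1973; principal=33561-1973=31588; balance=240677-31588=209089
45. interest=⌊209089·82/10000⌋=1714; principal=33561-1714=31847; balance=209089-31847=177242
46. interest=⌊177242·82/10000⌋=1453; principal=33561-1453=32108; balance=177242-32108=145134
47. interest=⌊145134·82/10000⌋=1190; principal=33561-1190=32371; balance=145134-32371=112763
48. interest=⌊112763·82/10000⌋=924; principal=33561-924=32637; balance=112763-32637=80126
49. interest=⌊80126·82/10000⌋=657; principal=33561-657=32904; balance=80126-32904=47222
50. interest=⌊47222·82/10000⌋=387; principal=33561-387=33174; balance=47222-33174=14048
51. interest=⌊14048·82/10000⌋=115; principal=min(33561-115,14048)=14048; balance=14048-14048=0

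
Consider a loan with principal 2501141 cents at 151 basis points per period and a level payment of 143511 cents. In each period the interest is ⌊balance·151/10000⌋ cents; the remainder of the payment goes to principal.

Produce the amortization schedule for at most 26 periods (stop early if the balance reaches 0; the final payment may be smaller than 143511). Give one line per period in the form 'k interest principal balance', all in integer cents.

1. interest=⌊2501141·151/10000⌋=37767; principal=143511-37767=105744; balance=2501141-105744=2395397
2. interest=⌊2395397·151/10000⌋=36170; principal=143511-36170=107341; balance=2395397-107341=2288056
3. interest=⌊2288056·151/10000⌋=34549; principal=143511-34549=108962; balance=2288056-108962=2179094
4. interest=⌊2179094·151/10000⌋=32904; principal=143511-32904=110607; balance=2179094-110607=2068487
5. interest=⌊2068487·151/10000⌋=31234; principal=143511-31234=112277; balance=2068487-112277=1956210
6. interest=⌊1956210·151/10000⌋=29538; principal=143511-29538=113973; balance=1956210-113973=1842237
7. interest=⌊1842237·151/10000⌋=27817; principal=143511-27817=115694; balance=1842237-115694=1726543
8. interest=⌊1726543·151/10000⌋=26070; principal=143511-26070=117441; balance=1726543-117441=1609102
9. interest=⌊1609102·151/10000⌋=24297; principal=143511-24297=119214; balance=1609102-119214=1489888
10. interest=⌊1489888·151/10000⌋=22497; principal=143511-22497=121014; balance=1489888-121014=1368874
11. interest=⌊1368874·151/10000⌋=20669; principal=143511-20669=122842; balance=1368874-122842=1246032
12. interest=⌊1246032·151/10000⌋=18815; principal=143511-18815=124696; balance=1246032-124696=1121336
13. interest=⌊1121336·151/10000⌋=16932; principal=143511-16932=126579; balance=1121336-126579=994757
14. interest=⌊994757·151/10000⌋=15020; principal=143511-15020=128491; balance=994757-128491=866266
15. interest=⌊866266·151/10000⌋=13080; principal=143511-13080=130431; balance=866266-130431=735835
16. interest=⌊735835·151/10000⌋=11111; principal=143511-11111=132400; balance=735835-132400=603435
17. interest=⌊603435·151/10000⌋=9111; principal=143511-9111=134400; balance=603435-134400=469035
18. interest=⌊469035·151/10000⌋=7082; principal=143511-7082=136429; balance=469035-136429=332606
19. interest=⌊332606·151/10000⌋=5022; principal=143511-5022=138489; balance=332606-138489=194117
20. interest=⌊194117·151/10000⌋=2931; principal=143511-2931=140580; balance=194117-140580=53537
21. interest=⌊53537·151/10000⌋=808; principal=min(143511-808,53537)=53537; balance=53537-53537=0

1 37767 105744 2395397
2 36170 107341 2288056
3 34549 108962 2179094
4 32904 110607 2068487
5 31234 112277 1956210
6 29538 113973 1842237
7 27817 115694 1726543
8 26070 117441 1609102
9 24297 119214 1489888
10 22497 121014 1368874
11 20669 122842 1246032
12 18815 124696 1121336
13 16932 126579 994757
14 15020 128491 866266
15 13080 130431 735835
16 11111 132400 603435
17 9111 134400 469035
18 7082 136429 332606
19 5022 138489 194117
20 2931 140580 53537
21 808 53537 0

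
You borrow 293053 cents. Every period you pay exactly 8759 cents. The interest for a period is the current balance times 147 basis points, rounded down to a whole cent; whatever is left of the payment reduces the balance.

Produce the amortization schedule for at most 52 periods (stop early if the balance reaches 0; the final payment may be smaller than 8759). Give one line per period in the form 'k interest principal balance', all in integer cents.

1. interest=⌊293053·147/10000⌋=4307; principal=8759-4307=4452; balance=293053-4452=288601
2. interest=⌊288601·147/10000⌋=4242; principal=8759-4242=4517; balance=288601-4517=284084
3. interest=⌊284084·147/10000⌋=4176; principal=8759-4176=4583; balance=284084-4583=279501
4. interest=⌊279501·147/10000⌋=4108; principal=8759-4108=4651; balance=279501-4651=274850
5. interest=⌊274850·147/10000⌋=4040; principal=8759-4040=4719; balance=274850-4719=270131
6. interest=⌊270131·147/10000⌋=3970; principal=8759-3970=4789; balance=270131-4789=265342
7. interest=⌊265342·147/10000⌋=3900; principal=8759-3900=4859; balance=265342-4859=260483
8. interest=⌊260483·147/10000⌋=3829; principal=8759-3829=4930; balance=260483-4930=255553
9. interest=⌊255553·147/10000⌋=3756; principal=8759-3756=5003; balance=255553-5003=250550
10. interest=⌊250550·147/10000⌋=3683; principal=8759-3683=5076; balance=250550-5076=245474
11. interest=⌊245474·147/10000⌋=3608; principal=8759-3608=5151; balance=245474-5151=240323
12. interest=⌊240323·147/10000⌋=3532; principal=8759-3532=5227; balance=240323-5227=235096
13. interest=⌊235096·147/10000⌋=3455; principal=8759-3455=5304; balance=235096-5304=229792
14. interest=⌊229792·147/10000⌋=3377; principal=8759-3377=5382; balance=229792-5382=224410
15. interest=⌊224410·147/10000⌋=3298; principal=8759-3298=5461; balance=224410-5461=218949
16. interest=⌊218949·147/10000⌋=3218; principal=8759-3218=5541; balance=218949-5541=213408
17. interest=⌊213408·147/10000⌋=3137; principal=8759-3137=5622; balance=213408-5622=207786
18. interest=⌊207786·147/10000⌋=3054; principal=8759-3054=5705; balance=207786-5705=202081
19. interest=⌊202081·147/10000⌋=2970; principal=8759-2970=5789; balance=202081-5789=196292
20. interest=⌊196292·147/10000⌋=2885; principal=8759-2885=5874; balance=196292-5874=190418
21. interest=⌊190418·147/10000⌋=2799; principal=8759-2799=5960; balance=190418-5960=184458
22. interest=⌊184458·147/10000⌋=2711; principal=8759-2711=6048; balance=184458-6048=178410
23. interest=⌊178410·147/10000⌋=2622; principal=8759-2622=6137; balance=178410-6137=172273
24. interest=⌊172273·147/10000⌋=2532; principal=8759-2532=6227; balance=172273-6227=166046
25. interest=⌊166046·147/10000⌋=2440; principal=8759-2440=6319; balance=166046-6319=159727
26. interest=⌊159727·147/10000⌋=2347; principal=8759-2347=6412; balance=159727-6412=153315
27. interest=⌊153315·147/10000⌋=2253; principal=8759-2253=6506; balance=153315-6506=146809
28. interest=⌊146809·147/10000⌋=2158; principal=8759-2158=6601; balance=146809-6601=140208
29. interest=⌊140208·147/10000⌋=2061; principal=8759-2061=6698; balance=140208-6698=133510
30. interest=⌊133510·147/10000⌋=1962; principal=8759-1962=6797; balance=133510-6797=126713
31. interest=⌊126713·147/10000⌋=1862; principal=8759-1862=6897; balance=126713-6897=119816
32. interest=⌊119816·147/10000⌋=1761; principal=8759-1761=6998; balance=119816-6998=112818
33. interest=⌊112818·147/10000⌋=1658; principal=8759-1658=7101; balance=112818-7101=105717
34. interest=⌊105717·147/10000⌋=1554; principal=8759-1554=7205; balance=105717-7205=98512
35. interest=⌊98512·147/10000⌋=1448; principal=8759-1448=7311; balance=98512-7311=91201
36. interest=⌊91201·147/10000⌋=1340; principal=8759-1340=7419; balance=91201-7419=83782
37. interest=⌊83782·147/10000⌋=1231; principal=8759-1231=7528; balance=83782-7528=76254
38. interest=⌊76254·147/10000⌋=1120; principal=8759-1120=7639; balance=76254-7639=68615
39. interest=⌊68615·147/10000⌋=1008; principal=8759-1008=7751; balance=68615-7751=60864
40. interest=⌊60864·147/10000⌋=894; principal=8759-894=7865; balance=60864-7865=52999
41. interest=⌊52999·147/10000⌋=779; principal=8759-779=7980; balance=52999-7980=45019
42. interest=⌊45019·147/10000⌋=661; principal=8759-661=8098; balance=45019-8098=36921
43. interest=⌊36921·147/10000⌋=542; principal=8759-542=8217; balance=36921-8217=28704
44. interest=⌊28704·147/10000⌋=421; principal=8759-421=8338; balance=28704-8338=20366
45. interest=⌊20366·147/10000⌋=299; principal=8759-299=8460; balance=20366-8460=11906
46. interest=⌊11906·147/10000⌋=175; principal=8759-175=8584; balance=11906-8584=3322
47. interest=⌊3322·147/10000⌋=48; principal=min(8759-48,3322)=3322; balance=3322-3322=0

1 4307 4452 288601
2 4242 4517 284084
3 4176 4583 279501
4 4108 4651 274850
5 4040 4719 270131
6 3970 4789 265342
7 3900 4859 260483
8 3829 4930 255553
9 3756 5003 250550
10 3683 5076 245474
11 3608 5151 240323
12 3532 5227 235096
13 3455 5304 229792
14 3377 5382 224410
15 3298 5461 218949
16 3218 5541 213408
17 3137 5622 207786
18 3054 5705 202081
19 2970 5789 196292
20 2885 5874 190418
21 2799 5960 184458
22 2711 6048 178410
23 2622 6137 172273
24 2532 6227 166046
25 2440 6319 159727
26 2347 6412 153315
27 2253 6506 146809
28 2158 6601 140208
29 2061 6698 133510
30 1962 6797 126713
31 1862 6897 119816
32 1761 6998 112818
33 1658 7101 105717
34 1554 7205 98512
35 1448 7311 91201
36 1340 7419 83782
37 1231 7528 76254
38 1120 7639 68615
39 1008 7751 60864
40 894 7865 52999
41 779 7980 45019
42 661 8098 36921
43 542 8217 28704
44 421 8338 20366
45 299 8460 11906
46 175 8584 3322
47 48 3322 0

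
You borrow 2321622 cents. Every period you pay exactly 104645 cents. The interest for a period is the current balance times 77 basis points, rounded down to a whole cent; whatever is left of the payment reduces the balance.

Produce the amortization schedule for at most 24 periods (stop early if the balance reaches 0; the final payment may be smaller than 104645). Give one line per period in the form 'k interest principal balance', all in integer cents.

1. interest=⌊2321622·77/10000⌋=17876; principal=104645-17876=86769; balance=2321622-86769=2234853
2. interest=⌊2234853·77/10000⌋=17208; principal=104645-17208=87437; balance=2234853-87437=2147416
3. interest=⌊2147416·77/10000⌋=16535; principal=104645-16535=88110; balance=2147416-88110=2059306
4. interest=⌊2059306·77/10000⌋=15856; principal=104645-15856=88789; balance=2059306-88789=1970517
5. interest=⌊1970517·77/10000⌋=15172; principal=104645-15172=89473; balance=1970517-89473=1881044
6. interest=⌊1881044·77/10000⌋=14484; principal=104645-14484=90161; balance=1881044-90161=1790883
7. interest=⌊1790883·77/10000⌋=13789; principal=104645-13789=90856; balance=1790883-90856=1700027
8. interest=⌊1700027·77/10000⌋=13090; principal=104645-13090=91555; balance=1700027-91555=1608472
9. interest=⌊1608472·77/10000⌋=12385; principal=104645-12385=92260; balance=1608472-92260=1516212
10. interest=⌊1516212·77/10000⌋=11674; principal=104645-11674=92971; balance=1516212-92971=1423241
11. interest=⌊1423241·77/10000⌋=10958; principal=104645-10958=93687; balance=1423241-93687=1329554
12. interest=⌊1329554·77/10000⌋=10237; principal=104645-10237=94408; balance=1329554-94408=1235146
13. interest=⌊1235146·77/10000⌋=9510; principal=104645-9510=95135; balance=1235146-95135=1140011
14. interest=⌊1140011·77/10000⌋=8778; principal=104645-8778=95867; balance=1140011-95867=1044144
15. interest=⌊1044144·77/10000⌋=8039; principal=104645-8039=96606; balance=1044144-96606=947538
16. interest=⌊947538·77/10000⌋=7296; principal=104645-7296=97349; balance=947538-97349=850189
17. interest=⌊850189·77/10000⌋=6546; principal=104645-6546=98099; balance=850189-98099=752090
18. interest=⌊752090·77/10000⌋=5791; principal=104645-5791=98854; balance=752090-98854=653236
19. interest=⌊653236·77/10000⌋=5029; principal=104645-5029=99616; balance=653236-99616=553620
20. interest=⌊553620·77/10000⌋=4262; principal=104645-4262=100383; balance=553620-100383=453237
21. interest=⌊453237·77/10000⌋=3489; principal=104645-3489=101156; balance=453237-101156=352081
22. interest=⌊352081·77/10000⌋=2711; principal=104645-2711=101934; balance=352081-101934=250147
23. interest=⌊250147·77/10000⌋=1926; principal=104645-1926=102719; balance=250147-102719=147428
24. interest=⌊147428·77/10000⌋=1135; principal=104645-1135=103510; balance=147428-103510=43918

1 17876 86769 2234853
2 17208 87437 2147416
3 16535 88110 2059306
4 15856 88789 1970517
5 15172 89473 1881044
6 14484 90161 1790883
7 13789 90856 1700027
8 13090 91555 1608472
9 12385 92260 1516212
10 11674 92971 1423241
11 10958 93687 1329554
12 10237 94408 1235146
13 9510 95135 1140011
14 8778 95867 1044144
15 8039 96606 947538
16 7296 97349 850189
17 6546 98099 752090
18 5791 98854 653236
19 5029 99616 553620
20 4262 100383 453237
21 3489 101156 352081
22 2711 101934 250147
23 1926 102719 147428
24 1135 103510 43918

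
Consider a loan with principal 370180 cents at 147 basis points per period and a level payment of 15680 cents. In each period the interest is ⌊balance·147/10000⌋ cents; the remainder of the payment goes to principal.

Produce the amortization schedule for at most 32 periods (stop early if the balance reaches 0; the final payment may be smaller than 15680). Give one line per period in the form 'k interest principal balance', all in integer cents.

1. interest=⌊370180·147/10000⌋=5441; principal=15680-5441=10239; balance=370180-10239=359941
2. interest=⌊359941·147/10000⌋=5291; principal=15680-5291=10389; balance=359941-10389=349552
3. interest=⌊349552·147/10000⌋=5138; principal=15680-5138=10542; balance=349552-10542=339010
4. interest=⌊339010·147/10000⌋=4983; principal=15680-4983=10697; balance=339010-10697=328313
5. interest=⌊328313·147/10000⌋=4826; principal=15680-4826=10854; balance=328313-10854=317459
6. interest=⌊317459·147/10000⌋=4666; principal=15680-4666=11014; balance=317459-11014=306445
7. interest=⌊306445·147/10000⌋=4504; principal=15680-4504=11176; balance=306445-11176=295269
8. interest=⌊295269·147/10000⌋=4340; principal=15680-4340=11340; balance=295269-11340=283929
9. interest=⌊283929·147/10000⌋=4173; principal=15680-4173=11507; balance=283929-11507=272422
10. interest=⌊272422·147/10000⌋=4004; principal=15680-4004=11676; balance=272422-11676=260746
11. interest=⌊260746·147/10000⌋=3832; principal=15680-3832=11848; balance=260746-11848=248898
12. interest=⌊248898·147/10000⌋=3658; principal=15680-3658=12022; balance=248898-12022=236876
13. interest=⌊236876·147/10000⌋=3482; principal=15680-3482=12198; balance=236876-12198=224678
14. interest=⌊224678·147/10000⌋=3302; principal=15680-3302=12378; balance=224678-12378=212300
15. interest=⌊212300·147/10000⌋=3120; principal=15680-3120=12560; balance=212300-12560=199740
16. interest=⌊199740·147/10000⌋=2936; principal=15680-2936=12744; balance=199740-12744=186996
17. interest=⌊186996·147/10000⌋=2748; principal=15680-2748=12932; balance=186996-12932=174064
18. interest=⌊174064·147/10000⌋=2558; principal=15680-2558=13122; balance=174064-13122=160942
19. interest=⌊160942·147/10000⌋=2365; principal=15680-2365=13315; balance=160942-13315=147627
20. interest=⌊147627·147/10000⌋=2170; principal=15680-2170=13510; balance=147627-13510=134117
21. interest=⌊134117·147/10000⌋=1971; principal=15680-1971=13709; balance=134117-13709=120408
22. interest=⌊120408·147/10000⌋=1769; principal=15680-1769=13911; balance=120408-13911=106497
23. interest=⌊106497·147/10000⌋=1565; principal=15680-1565=14115; balance=106497-14115=92382
24. interest=⌊92382·147/10000⌋=1358; principal=15680-1358=14322; balance=92382-14322=78060
25. interest=⌊78060·147/10000⌋=1147; principal=15680-1147=14533; balance=78060-14533=63527
26. interest=⌊63527·147/10000⌋=933; principal=15680-933=14747; balance=63527-14747=48780
27. interest=⌊48780·147/10000⌋=717; principal=15680-717=14963; balance=48780-14963=33817
28. interest=⌊33817·147/10000⌋=497; principal=15680-497=15183; balance=33817-15183=18634
29. interest=⌊18634·147/10000⌋=273; principal=15680-273=15407; balance=18634-15407=3227
30. interest=⌊3227·147/10000⌋=47; principal=min(15680-47,3227)=3227; balance=3227-3227=0

1 5441 10239 359941
2 5291 10389 349552
3 5138 10542 339010
4 4983 10697 328313
5 4826 10854 317459
6 4666 11014 306445
7 4504 11176 295269
8 4340 11340 283929
9 4173 11507 272422
10 4004 11676 260746
11 3832 11848 248898
12 3658 12022 236876
13 3482 12198 224678
14 3302 12378 212300
15 3120 12560 199740
16 2936 12744 186996
17 2748 12932 174064
18 2558 13122 160942
19 2365 13315 147627
20 2170 13510 134117
21 1971 13709 120408
22 1769 13911 106497
23 1565 14115 92382
24 1358 14322 78060
25 1147 14533 63527
26 933 14747 48780
27 717 14963 33817
28 497 15183 18634
29 273 15407 3227
30 47 3227 0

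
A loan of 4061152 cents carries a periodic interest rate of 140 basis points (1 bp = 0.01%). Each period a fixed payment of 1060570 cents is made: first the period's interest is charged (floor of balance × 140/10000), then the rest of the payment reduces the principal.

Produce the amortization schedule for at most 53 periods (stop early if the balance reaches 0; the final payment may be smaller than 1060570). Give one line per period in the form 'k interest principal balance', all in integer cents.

1 56856 1003714 3057438
2 42804 1017766 2039672
3 28555 1032015 1007657
4 14107 1007657 0

1. interest=⌊4061152·140/10000⌋=56856; principal=1060570-56856=1003714; balance=4061152-1003714=3057438
2. interest=⌊3057438·140/10000⌋=42804; principal=1060570-42804=1017766; balance=3057438-1017766=2039672
3. interest=⌊2039672·140/10000⌋=28555; principal=1060570-28555=1032015; balance=2039672-1032015=1007657
4. interest=⌊1007657·140/10000⌋=14107; principal=min(1060570-14107,1007657)=1007657; balance=1007657-1007657=0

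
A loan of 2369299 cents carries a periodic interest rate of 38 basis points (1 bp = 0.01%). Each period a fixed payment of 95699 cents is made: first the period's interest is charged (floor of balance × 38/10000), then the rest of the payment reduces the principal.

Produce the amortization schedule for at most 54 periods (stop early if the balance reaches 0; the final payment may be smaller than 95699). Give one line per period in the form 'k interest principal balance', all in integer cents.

1 9003 86696 2282603
2 8673 87026 2195577
3 8343 87356 2108221
4 8011 87688 2020533
5 7678 88021 1932512
6 7343 88356 1844156
7 7007 88692 1755464
8 6670 89029 1666435
9 6332 89367 1577068
10 5992 89707 1487361
11 5651 90048 1397313
12 5309 90390 1306923
13 4966 90733 1216190
14 4621 91078 1125112
15 4275 91424 1033688
16 3928 91771 941917
17 3579 92120 849797
18 3229 92470 757327
19 2877 92822 664505
20 2525 93174 571331
21 2171 93528 477803
22 1815 93884 383919
23 1458 94241 289678
24 1100 94599 195079
25 741 94958 100121
26 380 95319 4802
27 18 4802 0

1. interest=⌊2369299·38/10000⌋=9003; principal=95699-9003=86696; balance=2369299-86696=2282603
2. interest=⌊2282603·38/10000⌋=8673; principal=95699-8673=87026; balance=2282603-87026=2195577
3. interest=⌊2195577·38/10000⌋=8343; principal=95699-8343=87356; balance=2195577-87356=2108221
4. interest=⌊2108221·38/10000⌋=8011; principal=95699-8011=87688; balance=2108221-87688=2020533
5. interest=⌊2020533·38/10000⌋=7678; principal=95699-7678=88021; balance=2020533-88021=1932512
6. interest=⌊1932512·38/10000⌋=7343; principal=95699-7343=88356; balance=1932512-88356=1844156
7. interest=⌊1844156·38/10000⌋=7007; principal=95699-7007=88692; balance=1844156-88692=1755464
8. interest=⌊1755464·38/10000⌋=6670; principal=95699-6670=89029; balance=1755464-89029=1666435
9. interest=⌊1666435·38/10000⌋=6332; principal=95699-6332=89367; balance=1666435-89367=1577068
10. interest=⌊1577068·38/10000⌋=5992; principal=95699-5992=89707; balance=1577068-89707=1487361
11. interest=⌊1487361·38/10000⌋=5651; principal=95699-5651=90048; balance=1487361-90048=1397313
12. interest=⌊1397313·38/10000⌋=5309; principal=95699-5309=90390; balance=1397313-90390=1306923
13. interest=⌊1306923·38/10000⌋=4966; principal=95699-4966=90733; balance=1306923-90733=1216190
14. interest=⌊1216190·38/10000⌋=4621; principal=95699-4621=91078; balance=1216190-91078=1125112
15. interest=⌊1125112·38/10000⌋=4275; principal=95699-4275=91424; balance=1125112-91424=1033688
16. interest=⌊1033688·38/10000⌋=3928; principal=95699-3928=91771; balance=1033688-91771=941917
17. interest=⌊941917·38/10000⌋=3579; principal=95699-3579=92120; balance=941917-92120=849797
18. interest=⌊849797·38/10000⌋=3229; principal=95699-3229=92470; balance=849797-92470=757327
19. interest=⌊757327·38/10000⌋=2877; principal=95699-2877=92822; balance=757327-92822=664505
20. interest=⌊664505·38/10000⌋=2525; principal=95699-2525=93174; balance=664505-93174=571331
21. interest=⌊571331·38/10000⌋=2171; principal=95699-2171=93528; balance=571331-93528=477803
22. interest=⌊477803·38/10000⌋=1815; principal=95699-1815=93884; balance=477803-93884=383919
23. interest=⌊383919·38/10000⌋=1458; principal=95699-1458=94241; balance=383919-94241=289678
24. interest=⌊289678·38/10000⌋=1100; principal=95699-1100=94599; balance=289678-94599=195079
25. interest=⌊195079·38/10000⌋=741; principal=95699-741=94958; balance=195079-94958=100121
26. interest=⌊100121·38/10000⌋=380; principal=95699-380=95319; balance=100121-95319=4802
27. interest=⌊4802·38/10000⌋=18; principal=min(95699-18,4802)=4802; balance=4802-4802=0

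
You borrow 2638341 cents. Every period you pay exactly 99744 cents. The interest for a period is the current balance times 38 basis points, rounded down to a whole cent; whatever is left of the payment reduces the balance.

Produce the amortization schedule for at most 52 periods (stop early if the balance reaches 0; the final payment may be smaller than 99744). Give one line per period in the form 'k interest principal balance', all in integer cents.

1 10025 89719 2548622
2 9684 90060 2458562
3 9342 90402 2368160
4 8999 90745 2277415
5 8654 91090 2186325
6 8308 91436 2094889
7 7960 91784 2003105
8 7611 92133 1910972
9 7261 92483 1818489
10 6910 92834 1725655
11 6557 93187 1632468
12 6203 93541 1538927
13 5847 93897 1445030
14 5491 94253 1350777
15 5132 94612 1256165
16 4773 94971 1161194
17 4412 95332 1065862
18 4050 95694 970168
19 3686 96058 874110
20 3321 96423 777687
21 2955 96789 680898
22 2587 97157 583741
23 2218 97526 486215
24 1847 97897 388318
25 1475 98269 290049
26 1102 98642 191407
27 727 99017 92390
28 351 92390 0

1. interest=⌊2638341·38/10000⌋=10025; principal=99744-10025=89719; balance=2638341-89719=2548622
2. interest=⌊2548622·38/10000⌋=9684; principal=99744-9684=90060; balance=2548622-90060=2458562
3. interest=⌊2458562·38/10000⌋=9342; principal=99744-9342=90402; balance=2458562-90402=2368160
4. interest=⌊2368160·38/10000⌋=8999; principal=99744-8999=90745; balance=2368160-90745=2277415
5. interest=⌊2277415·38/10000⌋=8654; principal=99744-8654=91090; balance=2277415-91090=2186325
6. interest=⌊2186325·38/10000⌋=8308; principal=99744-8308=91436; balance=2186325-91436=2094889
7. interest=⌊2094889·38/10000⌋=7960; principal=99744-7960=91784; balance=2094889-91784=2003105
8. interest=⌊2003105·38/10000⌋=7611; principal=99744-7611=92133; balance=2003105-92133=1910972
9. interest=⌊1910972·38/10000⌋=7261; principal=99744-7261=92483; balance=1910972-92483=1818489
10. interest=⌊1818489·38/10000⌋=6910; principal=99744-6910=92834; balance=1818489-92834=1725655
11. interest=⌊1725655·38/10000⌋=6557; principal=99744-6557=93187; balance=1725655-93187=1632468
12. interest=⌊1632468·38/10000⌋=6203; principal=99744-6203=93541; balance=1632468-93541=1538927
13. interest=⌊1538927·38/10000⌋=5847; principal=99744-5847=93897; balance=1538927-93897=1445030
14. interest=⌊1445030·38/10000⌋=5491; principal=99744-5491=94253; balance=1445030-94253=1350777
15. interest=⌊1350777·38/10000⌋=5132; principal=99744-5132=94612; balance=1350777-94612=1256165
16. interest=⌊1256165·38/10000⌋=4773; principal=99744-4773=94971; balance=1256165-94971=1161194
17. interest=⌊1161194·38/10000⌋=4412; principal=99744-4412=95332; balance=1161194-95332=1065862
18. interest=⌊1065862·38/10000⌋=4050; principal=99744-4050=95694; balance=1065862-95694=970168
19. interest=⌊970168·38/10000⌋=3686; principal=99744-3686=96058; balance=970168-96058=874110
20. interest=⌊874110·38/10000⌋=3321; principal=99744-3321=96423; balance=874110-96423=777687
21. interest=⌊777687·38/10000⌋=2955; principal=99744-2955=96789; balance=777687-96789=680898
22. interest=⌊680898·38/10000⌋=2587; principal=99744-2587=97157; balance=680898-97157=583741
23. interest=⌊583741·38/10000⌋=2218; principal=99744-2218=97526; balance=583741-97526=486215
24. interest=⌊486215·38/10000⌋=1847; principal=99744-1847=97897; balance=486215-97897=388318
25. interest=⌊388318·38/10000⌋=1475; principal=99744-1475=98269; balance=388318-98269=290049
26. interest=⌊290049·38/10000⌋=1102; principal=99744-1102=98642; balance=290049-98642=191407
27. interest=⌊191407·38/10000⌋=727; principal=99744-727=99017; balance=191407-99017=92390
28. interest=⌊92390·38/10000⌋=351; principal=min(99744-351,92390)=92390; balance=92390-92390=0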